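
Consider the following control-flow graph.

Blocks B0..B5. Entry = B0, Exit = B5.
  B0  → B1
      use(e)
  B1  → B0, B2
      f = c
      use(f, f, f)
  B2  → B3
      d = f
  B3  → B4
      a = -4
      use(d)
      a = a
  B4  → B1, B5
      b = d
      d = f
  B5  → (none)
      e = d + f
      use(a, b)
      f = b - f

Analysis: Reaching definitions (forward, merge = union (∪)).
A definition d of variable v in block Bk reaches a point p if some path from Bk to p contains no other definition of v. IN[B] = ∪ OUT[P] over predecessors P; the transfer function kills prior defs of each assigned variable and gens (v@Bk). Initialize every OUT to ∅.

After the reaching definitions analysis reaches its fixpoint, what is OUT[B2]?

Converged values:
  B0: | IN={a@B3, b@B4, d@B4, f@B1} | OUT={a@B3, b@B4, d@B4, f@B1}
  B1: | IN={a@B3, b@B4, d@B4, f@B1} | OUT={a@B3, b@B4, d@B4, f@B1}
  B2: | IN={a@B3, b@B4, d@B4, f@B1} | OUT={a@B3, b@B4, d@B2, f@B1}
  B3: | IN={a@B3, b@B4, d@B2, f@B1} | OUT={a@B3, b@B4, d@B2, f@B1}
  B4: | IN={a@B3, b@B4, d@B2, f@B1} | OUT={a@B3, b@B4, d@B4, f@B1}
  B5: | IN={a@B3, b@B4, d@B4, f@B1} | OUT={a@B3, b@B4, d@B4, e@B5, f@B5}

Merge at B2: IN[B2] = OUT[B1] = {a@B3, b@B4, d@B4, f@B1}
Applying B2's transfer function to that IN value gives OUT[B2] (row B2 above).

Answer: {a@B3, b@B4, d@B2, f@B1}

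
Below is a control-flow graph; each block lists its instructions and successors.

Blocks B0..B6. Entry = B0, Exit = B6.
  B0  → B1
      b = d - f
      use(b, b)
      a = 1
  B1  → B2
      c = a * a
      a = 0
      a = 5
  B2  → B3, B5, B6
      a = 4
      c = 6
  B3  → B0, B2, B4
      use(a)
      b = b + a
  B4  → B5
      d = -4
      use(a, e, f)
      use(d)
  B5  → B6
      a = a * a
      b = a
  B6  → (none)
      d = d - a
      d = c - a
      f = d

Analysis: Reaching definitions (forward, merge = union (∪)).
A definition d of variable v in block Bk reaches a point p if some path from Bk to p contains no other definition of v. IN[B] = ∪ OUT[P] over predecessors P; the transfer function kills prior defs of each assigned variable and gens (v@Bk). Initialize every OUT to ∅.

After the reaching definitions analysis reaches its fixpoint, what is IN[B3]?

Answer: {a@B2, b@B0, b@B3, c@B2}

Derivation:
Fixpoint table:
  B0:  IN={a@B2, b@B3, c@B2}  OUT={a@B0, b@B0, c@B2}
  B1:  IN={a@B0, b@B0, c@B2}  OUT={a@B1, b@B0, c@B1}
  B2:  IN={a@B1, a@B2, b@B0, b@B3, c@B1, c@B2}  OUT={a@B2, b@B0, b@B3, c@B2}
  B3:  IN={a@B2, b@B0, b@B3, c@B2}  OUT={a@B2, b@B3, c@B2}
  B4:  IN={a@B2, b@B3, c@B2}  OUT={a@B2, b@B3, c@B2, d@B4}
  B5:  IN={a@B2, b@B0, b@B3, c@B2, d@B4}  OUT={a@B5, b@B5, c@B2, d@B4}
  B6:  IN={a@B2, a@B5, b@B0, b@B3, b@B5, c@B2, d@B4}  OUT={a@B2, a@B5, b@B0, b@B3, b@B5, c@B2, d@B6, f@B6}

Merge at B3: IN[B3] = OUT[B2] = {a@B2, b@B0, b@B3, c@B2}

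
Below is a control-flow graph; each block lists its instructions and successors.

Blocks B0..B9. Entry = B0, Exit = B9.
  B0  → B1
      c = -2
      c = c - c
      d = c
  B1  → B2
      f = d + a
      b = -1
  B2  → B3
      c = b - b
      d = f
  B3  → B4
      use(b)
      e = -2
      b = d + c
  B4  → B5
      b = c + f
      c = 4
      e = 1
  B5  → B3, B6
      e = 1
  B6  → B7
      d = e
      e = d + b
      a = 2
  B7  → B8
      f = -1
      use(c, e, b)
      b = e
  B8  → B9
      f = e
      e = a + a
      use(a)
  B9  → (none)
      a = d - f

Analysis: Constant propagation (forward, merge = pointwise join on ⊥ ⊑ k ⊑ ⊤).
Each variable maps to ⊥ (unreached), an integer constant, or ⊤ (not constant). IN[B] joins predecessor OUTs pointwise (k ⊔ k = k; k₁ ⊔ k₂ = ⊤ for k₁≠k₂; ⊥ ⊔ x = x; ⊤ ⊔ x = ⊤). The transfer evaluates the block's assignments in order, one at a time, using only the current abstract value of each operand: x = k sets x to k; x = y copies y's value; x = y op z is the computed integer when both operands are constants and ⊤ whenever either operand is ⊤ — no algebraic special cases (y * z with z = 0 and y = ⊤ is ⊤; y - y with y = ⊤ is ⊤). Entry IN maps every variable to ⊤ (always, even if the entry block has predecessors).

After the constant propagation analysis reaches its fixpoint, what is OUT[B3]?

Answer: {a: ⊤, b: ⊤, c: ⊤, d: ⊤, e: -2, f: ⊤}

Working:
Fixpoint table:
  B0: | IN=(all ⊤) | OUT={c:0, d:0; rest ⊤}
  B1: | IN={c:0, d:0; rest ⊤} | OUT={b:-1, c:0, d:0; rest ⊤}
  B2: | IN={b:-1, c:0, d:0; rest ⊤} | OUT={b:-1, c:0; rest ⊤}
  B3: | IN=(all ⊤) | OUT={e:-2; rest ⊤}
  B4: | IN={e:-2; rest ⊤} | OUT={c:4, e:1; rest ⊤}
  B5: | IN={c:4, e:1; rest ⊤} | OUT={c:4, e:1; rest ⊤}
  B6: | IN={c:4, e:1; rest ⊤} | OUT={a:2, c:4, d:1; rest ⊤}
  B7: | IN={a:2, c:4, d:1; rest ⊤} | OUT={a:2, c:4, d:1, f:-1; rest ⊤}
  B8: | IN={a:2, c:4, d:1, f:-1; rest ⊤} | OUT={a:2, c:4, d:1, e:4; rest ⊤}
  B9: | IN={a:2, c:4, d:1, e:4; rest ⊤} | OUT={c:4, d:1, e:4; rest ⊤}

Merge at B3: IN[B3] = OUT[B2] ⊔ OUT[B5] = {a: ⊤, b: ⊤, c: ⊤, d: ⊤, e: ⊤, f: ⊤}
Applying B3's transfer function to that IN value gives OUT[B3] (row B3 above).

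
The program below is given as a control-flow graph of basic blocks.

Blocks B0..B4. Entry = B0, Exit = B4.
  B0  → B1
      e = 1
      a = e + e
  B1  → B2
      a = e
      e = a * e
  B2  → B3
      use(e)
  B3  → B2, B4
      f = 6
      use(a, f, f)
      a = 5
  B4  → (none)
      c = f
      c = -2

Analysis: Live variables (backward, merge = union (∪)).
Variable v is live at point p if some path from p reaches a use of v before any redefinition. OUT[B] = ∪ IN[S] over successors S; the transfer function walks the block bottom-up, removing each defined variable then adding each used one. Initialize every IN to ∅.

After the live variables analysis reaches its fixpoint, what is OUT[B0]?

Converged values:
  B0: | IN={} | OUT={e}
  B1: | IN={e} | OUT={a, e}
  B2: | IN={a, e} | OUT={a, e}
  B3: | IN={a, e} | OUT={a, e, f}
  B4: | IN={f} | OUT={}

Merge at B0: OUT[B0] = IN[B1] = {e}

Answer: {e}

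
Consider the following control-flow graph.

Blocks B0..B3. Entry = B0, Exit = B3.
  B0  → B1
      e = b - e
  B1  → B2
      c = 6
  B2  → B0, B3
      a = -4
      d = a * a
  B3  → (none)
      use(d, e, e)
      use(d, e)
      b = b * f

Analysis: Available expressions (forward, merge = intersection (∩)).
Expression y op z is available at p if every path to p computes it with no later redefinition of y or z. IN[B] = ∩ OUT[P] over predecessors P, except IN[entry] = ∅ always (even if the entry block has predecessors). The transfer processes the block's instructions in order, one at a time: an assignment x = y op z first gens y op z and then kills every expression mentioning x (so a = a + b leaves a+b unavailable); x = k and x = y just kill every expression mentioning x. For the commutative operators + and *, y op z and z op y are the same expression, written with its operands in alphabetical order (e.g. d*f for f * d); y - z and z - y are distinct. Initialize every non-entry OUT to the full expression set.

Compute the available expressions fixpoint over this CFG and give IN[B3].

Fixpoint table:
  B0:  IN={}  OUT={}
  B1:  IN={}  OUT={}
  B2:  IN={}  OUT={a*a}
  B3:  IN={a*a}  OUT={a*a}

Merge at B3: IN[B3] = OUT[B2] = {a*a}

Answer: {a*a}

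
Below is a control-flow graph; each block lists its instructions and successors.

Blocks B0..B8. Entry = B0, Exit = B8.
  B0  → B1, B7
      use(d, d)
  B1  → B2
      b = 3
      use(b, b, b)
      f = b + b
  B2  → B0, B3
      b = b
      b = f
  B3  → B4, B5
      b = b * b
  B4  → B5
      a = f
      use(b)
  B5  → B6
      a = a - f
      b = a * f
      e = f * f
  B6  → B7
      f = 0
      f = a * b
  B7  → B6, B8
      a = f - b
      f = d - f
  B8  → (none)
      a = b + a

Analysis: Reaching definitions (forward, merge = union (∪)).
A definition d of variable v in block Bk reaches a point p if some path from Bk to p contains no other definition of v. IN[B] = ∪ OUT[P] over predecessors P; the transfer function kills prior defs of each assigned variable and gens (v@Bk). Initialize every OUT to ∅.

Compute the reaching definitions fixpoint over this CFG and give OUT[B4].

Per-block solution:
  B0:  IN={b@B2, f@B1}  OUT={b@B2, f@B1}
  B1:  IN={b@B2, f@B1}  OUT={b@B1, f@B1}
  B2:  IN={b@B1, f@B1}  OUT={b@B2, f@B1}
  B3:  IN={b@B2, f@B1}  OUT={b@B3, f@B1}
  B4:  IN={b@B3, f@B1}  OUT={a@B4, b@B3, f@B1}
  B5:  IN={a@B4, b@B3, f@B1}  OUT={a@B5, b@B5, e@B5, f@B1}
  B6:  IN={a@B5, a@B7, b@B2, b@B5, e@B5, f@B1, f@B7}  OUT={a@B5, a@B7, b@B2, b@B5, e@B5, f@B6}
  B7:  IN={a@B5, a@B7, b@B2, b@B5, e@B5, f@B1, f@B6}  OUT={a@B7, b@B2, b@B5, e@B5, f@B7}
  B8:  IN={a@B7, b@B2, b@B5, e@B5, f@B7}  OUT={a@B8, b@B2, b@B5, e@B5, f@B7}

Merge at B4: IN[B4] = OUT[B3] = {b@B3, f@B1}
Applying B4's transfer function to that IN value gives OUT[B4] (row B4 above).

Answer: {a@B4, b@B3, f@B1}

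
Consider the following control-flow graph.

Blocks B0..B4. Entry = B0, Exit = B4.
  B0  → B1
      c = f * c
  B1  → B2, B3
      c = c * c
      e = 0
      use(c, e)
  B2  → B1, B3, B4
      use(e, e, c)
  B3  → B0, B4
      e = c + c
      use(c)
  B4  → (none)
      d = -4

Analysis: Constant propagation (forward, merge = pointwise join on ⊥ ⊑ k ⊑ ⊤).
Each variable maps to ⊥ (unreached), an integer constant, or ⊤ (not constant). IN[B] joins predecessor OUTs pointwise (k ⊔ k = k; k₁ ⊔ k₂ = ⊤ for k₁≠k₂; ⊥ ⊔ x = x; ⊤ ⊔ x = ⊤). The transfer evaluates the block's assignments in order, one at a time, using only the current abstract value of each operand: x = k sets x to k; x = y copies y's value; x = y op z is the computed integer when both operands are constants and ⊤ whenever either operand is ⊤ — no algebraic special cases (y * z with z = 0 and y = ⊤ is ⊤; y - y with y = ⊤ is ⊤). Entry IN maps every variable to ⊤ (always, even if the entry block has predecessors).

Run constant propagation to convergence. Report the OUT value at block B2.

Answer: {a: ⊤, b: ⊤, c: ⊤, d: ⊤, e: 0, f: ⊤}

Trace:
Per-block solution:
  B0:   IN=(all ⊤)   OUT=(all ⊤)
  B1:   IN=(all ⊤)   OUT={e:0; rest ⊤}
  B2:   IN={e:0; rest ⊤}   OUT={e:0; rest ⊤}
  B3:   IN={e:0; rest ⊤}   OUT=(all ⊤)
  B4:   IN=(all ⊤)   OUT={d:-4; rest ⊤}

Merge at B2: IN[B2] = OUT[B1] = {a: ⊤, b: ⊤, c: ⊤, d: ⊤, e: 0, f: ⊤}
Applying B2's transfer function to that IN value gives OUT[B2] (row B2 above).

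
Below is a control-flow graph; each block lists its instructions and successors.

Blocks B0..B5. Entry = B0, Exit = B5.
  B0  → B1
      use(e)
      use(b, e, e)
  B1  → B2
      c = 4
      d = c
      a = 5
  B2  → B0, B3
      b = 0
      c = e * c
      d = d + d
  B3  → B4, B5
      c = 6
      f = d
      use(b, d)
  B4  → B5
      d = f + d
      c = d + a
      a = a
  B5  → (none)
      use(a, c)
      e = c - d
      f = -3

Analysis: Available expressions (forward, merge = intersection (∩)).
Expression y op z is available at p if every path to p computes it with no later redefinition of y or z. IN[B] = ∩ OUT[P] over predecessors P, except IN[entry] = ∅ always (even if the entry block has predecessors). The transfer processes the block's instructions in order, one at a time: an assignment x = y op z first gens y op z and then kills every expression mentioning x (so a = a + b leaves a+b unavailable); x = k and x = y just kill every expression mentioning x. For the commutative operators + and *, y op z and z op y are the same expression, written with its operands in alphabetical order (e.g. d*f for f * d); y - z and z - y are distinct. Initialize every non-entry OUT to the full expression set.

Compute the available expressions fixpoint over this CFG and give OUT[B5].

Answer: {c-d}

Trace:
Converged values:
  B0: | IN={} | OUT={}
  B1: | IN={} | OUT={}
  B2: | IN={} | OUT={}
  B3: | IN={} | OUT={}
  B4: | IN={} | OUT={}
  B5: | IN={} | OUT={c-d}

Merge at B5: IN[B5] = OUT[B3] ∩ OUT[B4] = {}
Applying B5's transfer function to that IN value gives OUT[B5] (row B5 above).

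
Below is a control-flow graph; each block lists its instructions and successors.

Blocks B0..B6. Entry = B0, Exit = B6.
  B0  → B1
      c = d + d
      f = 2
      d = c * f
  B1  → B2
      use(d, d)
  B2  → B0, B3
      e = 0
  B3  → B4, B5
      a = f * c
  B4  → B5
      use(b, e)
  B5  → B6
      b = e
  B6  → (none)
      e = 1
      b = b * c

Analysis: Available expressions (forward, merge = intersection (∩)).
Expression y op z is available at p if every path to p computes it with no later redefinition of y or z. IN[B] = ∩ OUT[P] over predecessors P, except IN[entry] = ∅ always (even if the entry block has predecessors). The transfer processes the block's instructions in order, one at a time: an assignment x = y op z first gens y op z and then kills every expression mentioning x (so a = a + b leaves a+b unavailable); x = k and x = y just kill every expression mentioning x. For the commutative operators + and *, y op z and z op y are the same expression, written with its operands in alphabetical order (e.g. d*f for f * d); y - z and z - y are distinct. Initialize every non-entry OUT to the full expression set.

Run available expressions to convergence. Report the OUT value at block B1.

Answer: {c*f}

Derivation:
Per-block solution:
  B0: | IN={} | OUT={c*f}
  B1: | IN={c*f} | OUT={c*f}
  B2: | IN={c*f} | OUT={c*f}
  B3: | IN={c*f} | OUT={c*f}
  B4: | IN={c*f} | OUT={c*f}
  B5: | IN={c*f} | OUT={c*f}
  B6: | IN={c*f} | OUT={c*f}

Merge at B1: IN[B1] = OUT[B0] = {c*f}
Applying B1's transfer function to that IN value gives OUT[B1] (row B1 above).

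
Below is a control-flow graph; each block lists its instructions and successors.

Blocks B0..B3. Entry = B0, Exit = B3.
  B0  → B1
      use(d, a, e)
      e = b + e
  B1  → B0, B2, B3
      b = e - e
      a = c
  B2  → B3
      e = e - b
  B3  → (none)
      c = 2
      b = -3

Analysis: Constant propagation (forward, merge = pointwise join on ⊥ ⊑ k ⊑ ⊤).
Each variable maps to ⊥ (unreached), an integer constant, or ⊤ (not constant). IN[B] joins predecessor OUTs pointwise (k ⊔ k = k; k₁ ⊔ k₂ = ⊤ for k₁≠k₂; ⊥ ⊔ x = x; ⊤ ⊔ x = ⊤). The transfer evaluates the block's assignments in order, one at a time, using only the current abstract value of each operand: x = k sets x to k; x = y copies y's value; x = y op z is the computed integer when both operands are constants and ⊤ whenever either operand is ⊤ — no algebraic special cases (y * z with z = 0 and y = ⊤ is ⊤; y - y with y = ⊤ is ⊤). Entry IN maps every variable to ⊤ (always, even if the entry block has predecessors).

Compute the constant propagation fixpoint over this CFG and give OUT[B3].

Fixpoint table:
  B0:  IN=(all ⊤)  OUT=(all ⊤)
  B1:  IN=(all ⊤)  OUT=(all ⊤)
  B2:  IN=(all ⊤)  OUT=(all ⊤)
  B3:  IN=(all ⊤)  OUT={b:-3, c:2; rest ⊤}

Merge at B3: IN[B3] = OUT[B1] ⊔ OUT[B2] = {a: ⊤, b: ⊤, c: ⊤, d: ⊤, e: ⊤, f: ⊤}
Applying B3's transfer function to that IN value gives OUT[B3] (row B3 above).

Answer: {a: ⊤, b: -3, c: 2, d: ⊤, e: ⊤, f: ⊤}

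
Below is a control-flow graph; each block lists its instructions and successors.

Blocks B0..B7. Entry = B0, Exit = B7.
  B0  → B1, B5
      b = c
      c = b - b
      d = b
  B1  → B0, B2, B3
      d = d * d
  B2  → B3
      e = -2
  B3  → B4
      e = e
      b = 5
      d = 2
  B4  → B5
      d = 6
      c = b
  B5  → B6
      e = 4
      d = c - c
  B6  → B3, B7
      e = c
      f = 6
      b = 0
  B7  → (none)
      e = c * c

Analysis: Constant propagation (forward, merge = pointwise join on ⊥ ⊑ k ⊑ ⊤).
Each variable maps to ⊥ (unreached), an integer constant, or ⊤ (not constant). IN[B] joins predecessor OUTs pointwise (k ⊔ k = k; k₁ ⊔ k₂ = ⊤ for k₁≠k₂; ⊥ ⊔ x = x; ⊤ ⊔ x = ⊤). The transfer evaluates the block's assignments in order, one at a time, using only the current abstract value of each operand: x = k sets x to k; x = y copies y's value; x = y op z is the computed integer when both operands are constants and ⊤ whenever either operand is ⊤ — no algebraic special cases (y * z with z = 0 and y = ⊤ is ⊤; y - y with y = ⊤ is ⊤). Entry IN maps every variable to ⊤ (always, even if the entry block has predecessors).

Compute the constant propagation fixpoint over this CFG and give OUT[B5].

Answer: {a: ⊤, b: ⊤, c: ⊤, d: ⊤, e: 4, f: ⊤}

Trace:
Per-block solution:
  B0:  IN=(all ⊤)  OUT=(all ⊤)
  B1:  IN=(all ⊤)  OUT=(all ⊤)
  B2:  IN=(all ⊤)  OUT={e:-2; rest ⊤}
  B3:  IN=(all ⊤)  OUT={b:5, d:2; rest ⊤}
  B4:  IN={b:5, d:2; rest ⊤}  OUT={b:5, c:5, d:6; rest ⊤}
  B5:  IN=(all ⊤)  OUT={e:4; rest ⊤}
  B6:  IN={e:4; rest ⊤}  OUT={b:0, f:6; rest ⊤}
  B7:  IN={b:0, f:6; rest ⊤}  OUT={b:0, f:6; rest ⊤}

Merge at B5: IN[B5] = OUT[B0] ⊔ OUT[B4] = {a: ⊤, b: ⊤, c: ⊤, d: ⊤, e: ⊤, f: ⊤}
Applying B5's transfer function to that IN value gives OUT[B5] (row B5 above).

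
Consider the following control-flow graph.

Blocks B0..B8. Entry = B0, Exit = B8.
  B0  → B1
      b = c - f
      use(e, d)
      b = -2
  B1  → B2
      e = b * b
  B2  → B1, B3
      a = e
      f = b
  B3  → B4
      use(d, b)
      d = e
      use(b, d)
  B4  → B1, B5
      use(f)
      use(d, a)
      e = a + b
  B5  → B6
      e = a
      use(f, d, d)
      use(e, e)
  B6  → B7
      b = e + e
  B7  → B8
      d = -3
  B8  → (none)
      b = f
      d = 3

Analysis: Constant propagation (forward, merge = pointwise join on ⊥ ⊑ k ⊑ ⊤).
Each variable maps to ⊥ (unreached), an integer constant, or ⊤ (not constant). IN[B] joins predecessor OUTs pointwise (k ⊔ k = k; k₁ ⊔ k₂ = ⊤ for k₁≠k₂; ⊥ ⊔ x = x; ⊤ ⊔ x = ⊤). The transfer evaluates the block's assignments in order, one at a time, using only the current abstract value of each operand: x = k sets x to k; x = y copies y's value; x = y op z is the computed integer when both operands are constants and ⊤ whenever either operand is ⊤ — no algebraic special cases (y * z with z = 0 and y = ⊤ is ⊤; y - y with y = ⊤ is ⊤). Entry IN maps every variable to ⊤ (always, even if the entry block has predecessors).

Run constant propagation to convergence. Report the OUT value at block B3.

Per-block solution:
  B0:  IN=(all ⊤)  OUT={b:-2; rest ⊤}
  B1:  IN={b:-2; rest ⊤}  OUT={b:-2, e:4; rest ⊤}
  B2:  IN={b:-2, e:4; rest ⊤}  OUT={a:4, b:-2, e:4, f:-2; rest ⊤}
  B3:  IN={a:4, b:-2, e:4, f:-2; rest ⊤}  OUT={a:4, b:-2, d:4, e:4, f:-2; rest ⊤}
  B4:  IN={a:4, b:-2, d:4, e:4, f:-2; rest ⊤}  OUT={a:4, b:-2, d:4, e:2, f:-2; rest ⊤}
  B5:  IN={a:4, b:-2, d:4, e:2, f:-2; rest ⊤}  OUT={a:4, b:-2, d:4, e:4, f:-2; rest ⊤}
  B6:  IN={a:4, b:-2, d:4, e:4, f:-2; rest ⊤}  OUT={a:4, b:8, d:4, e:4, f:-2; rest ⊤}
  B7:  IN={a:4, b:8, d:4, e:4, f:-2; rest ⊤}  OUT={a:4, b:8, d:-3, e:4, f:-2; rest ⊤}
  B8:  IN={a:4, b:8, d:-3, e:4, f:-2; rest ⊤}  OUT={a:4, b:-2, d:3, e:4, f:-2; rest ⊤}

Merge at B3: IN[B3] = OUT[B2] = {a: 4, b: -2, c: ⊤, d: ⊤, e: 4, f: -2}
Applying B3's transfer function to that IN value gives OUT[B3] (row B3 above).

Answer: {a: 4, b: -2, c: ⊤, d: 4, e: 4, f: -2}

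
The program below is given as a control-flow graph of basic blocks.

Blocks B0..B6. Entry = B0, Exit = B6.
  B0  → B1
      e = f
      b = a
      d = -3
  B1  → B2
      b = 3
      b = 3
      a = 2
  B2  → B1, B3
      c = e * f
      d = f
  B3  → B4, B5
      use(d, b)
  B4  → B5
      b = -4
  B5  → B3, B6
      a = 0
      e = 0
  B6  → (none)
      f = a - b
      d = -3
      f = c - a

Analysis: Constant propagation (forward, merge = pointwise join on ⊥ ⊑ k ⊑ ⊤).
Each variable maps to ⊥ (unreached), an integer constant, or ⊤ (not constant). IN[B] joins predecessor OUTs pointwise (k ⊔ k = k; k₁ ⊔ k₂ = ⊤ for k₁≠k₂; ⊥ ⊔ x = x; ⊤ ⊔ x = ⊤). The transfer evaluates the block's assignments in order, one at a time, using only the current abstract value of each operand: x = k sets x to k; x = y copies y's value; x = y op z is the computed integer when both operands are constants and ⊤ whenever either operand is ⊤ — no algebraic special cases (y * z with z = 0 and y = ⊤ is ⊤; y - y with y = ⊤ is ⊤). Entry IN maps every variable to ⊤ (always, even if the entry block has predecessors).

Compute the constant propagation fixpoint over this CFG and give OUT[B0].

Answer: {a: ⊤, b: ⊤, c: ⊤, d: -3, e: ⊤, f: ⊤}

Derivation:
Fixpoint table:
  B0: | IN=(all ⊤) | OUT={d:-3; rest ⊤}
  B1: | IN=(all ⊤) | OUT={a:2, b:3; rest ⊤}
  B2: | IN={a:2, b:3; rest ⊤} | OUT={a:2, b:3; rest ⊤}
  B3: | IN=(all ⊤) | OUT=(all ⊤)
  B4: | IN=(all ⊤) | OUT={b:-4; rest ⊤}
  B5: | IN=(all ⊤) | OUT={a:0, e:0; rest ⊤}
  B6: | IN={a:0, e:0; rest ⊤} | OUT={a:0, d:-3, e:0; rest ⊤}

B0 is the boundary node: IN[B0] = {a: ⊤, b: ⊤, c: ⊤, d: ⊤, e: ⊤, f: ⊤}
Applying B0's transfer function to that IN value gives OUT[B0] (row B0 above).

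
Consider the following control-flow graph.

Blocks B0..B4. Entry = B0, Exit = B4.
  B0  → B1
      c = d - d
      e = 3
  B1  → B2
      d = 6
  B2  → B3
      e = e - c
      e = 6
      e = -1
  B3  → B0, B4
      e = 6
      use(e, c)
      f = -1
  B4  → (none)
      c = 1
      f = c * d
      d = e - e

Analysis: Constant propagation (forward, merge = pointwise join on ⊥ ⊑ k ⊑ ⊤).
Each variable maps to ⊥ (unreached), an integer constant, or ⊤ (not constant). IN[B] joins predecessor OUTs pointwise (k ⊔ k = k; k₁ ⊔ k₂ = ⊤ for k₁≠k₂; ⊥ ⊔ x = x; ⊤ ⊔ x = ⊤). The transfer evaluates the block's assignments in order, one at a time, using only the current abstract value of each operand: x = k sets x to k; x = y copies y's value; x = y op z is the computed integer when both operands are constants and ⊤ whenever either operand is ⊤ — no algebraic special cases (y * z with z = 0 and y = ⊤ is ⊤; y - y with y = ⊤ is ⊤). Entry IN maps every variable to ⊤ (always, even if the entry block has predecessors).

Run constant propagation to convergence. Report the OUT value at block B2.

Answer: {a: ⊤, b: ⊤, c: ⊤, d: 6, e: -1, f: ⊤}

Derivation:
Converged values:
  B0: | IN=(all ⊤) | OUT={e:3; rest ⊤}
  B1: | IN={e:3; rest ⊤} | OUT={d:6, e:3; rest ⊤}
  B2: | IN={d:6, e:3; rest ⊤} | OUT={d:6, e:-1; rest ⊤}
  B3: | IN={d:6, e:-1; rest ⊤} | OUT={d:6, e:6, f:-1; rest ⊤}
  B4: | IN={d:6, e:6, f:-1; rest ⊤} | OUT={c:1, d:0, e:6, f:6; rest ⊤}

Merge at B2: IN[B2] = OUT[B1] = {a: ⊤, b: ⊤, c: ⊤, d: 6, e: 3, f: ⊤}
Applying B2's transfer function to that IN value gives OUT[B2] (row B2 above).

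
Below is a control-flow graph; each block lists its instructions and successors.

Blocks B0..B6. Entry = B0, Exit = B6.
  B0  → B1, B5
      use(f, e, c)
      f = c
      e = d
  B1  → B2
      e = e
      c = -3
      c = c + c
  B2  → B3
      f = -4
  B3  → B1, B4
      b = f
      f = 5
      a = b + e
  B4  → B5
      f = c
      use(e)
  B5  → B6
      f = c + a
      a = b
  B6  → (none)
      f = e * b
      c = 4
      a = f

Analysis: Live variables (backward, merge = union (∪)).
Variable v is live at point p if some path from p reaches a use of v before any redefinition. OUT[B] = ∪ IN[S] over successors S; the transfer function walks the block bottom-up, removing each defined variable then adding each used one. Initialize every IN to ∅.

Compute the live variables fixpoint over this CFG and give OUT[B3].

Converged values:
  B0:   IN={a, b, c, d, e, f}   OUT={a, b, c, e}
  B1:   IN={e}   OUT={c, e}
  B2:   IN={c, e}   OUT={c, e, f}
  B3:   IN={c, e, f}   OUT={a, b, c, e}
  B4:   IN={a, b, c, e}   OUT={a, b, c, e}
  B5:   IN={a, b, c, e}   OUT={b, e}
  B6:   IN={b, e}   OUT={}

Merge at B3: OUT[B3] = IN[B1] ⊔ IN[B4] = {a, b, c, e}

Answer: {a, b, c, e}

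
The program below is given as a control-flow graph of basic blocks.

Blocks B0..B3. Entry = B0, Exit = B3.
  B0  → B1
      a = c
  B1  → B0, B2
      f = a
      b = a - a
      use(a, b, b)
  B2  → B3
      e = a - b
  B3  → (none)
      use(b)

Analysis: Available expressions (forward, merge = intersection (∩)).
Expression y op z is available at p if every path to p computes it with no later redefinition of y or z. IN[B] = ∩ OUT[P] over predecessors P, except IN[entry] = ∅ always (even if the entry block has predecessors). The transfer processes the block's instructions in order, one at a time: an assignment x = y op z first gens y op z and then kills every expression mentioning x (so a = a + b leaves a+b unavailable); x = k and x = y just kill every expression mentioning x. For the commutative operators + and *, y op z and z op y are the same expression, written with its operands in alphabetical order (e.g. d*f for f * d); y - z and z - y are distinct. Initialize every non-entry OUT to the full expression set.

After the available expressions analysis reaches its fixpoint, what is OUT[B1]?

Answer: {a-a}

Derivation:
Fixpoint table:
  B0:   IN={}   OUT={}
  B1:   IN={}   OUT={a-a}
  B2:   IN={a-a}   OUT={a-a, a-b}
  B3:   IN={a-a, a-b}   OUT={a-a, a-b}

Merge at B1: IN[B1] = OUT[B0] = {}
Applying B1's transfer function to that IN value gives OUT[B1] (row B1 above).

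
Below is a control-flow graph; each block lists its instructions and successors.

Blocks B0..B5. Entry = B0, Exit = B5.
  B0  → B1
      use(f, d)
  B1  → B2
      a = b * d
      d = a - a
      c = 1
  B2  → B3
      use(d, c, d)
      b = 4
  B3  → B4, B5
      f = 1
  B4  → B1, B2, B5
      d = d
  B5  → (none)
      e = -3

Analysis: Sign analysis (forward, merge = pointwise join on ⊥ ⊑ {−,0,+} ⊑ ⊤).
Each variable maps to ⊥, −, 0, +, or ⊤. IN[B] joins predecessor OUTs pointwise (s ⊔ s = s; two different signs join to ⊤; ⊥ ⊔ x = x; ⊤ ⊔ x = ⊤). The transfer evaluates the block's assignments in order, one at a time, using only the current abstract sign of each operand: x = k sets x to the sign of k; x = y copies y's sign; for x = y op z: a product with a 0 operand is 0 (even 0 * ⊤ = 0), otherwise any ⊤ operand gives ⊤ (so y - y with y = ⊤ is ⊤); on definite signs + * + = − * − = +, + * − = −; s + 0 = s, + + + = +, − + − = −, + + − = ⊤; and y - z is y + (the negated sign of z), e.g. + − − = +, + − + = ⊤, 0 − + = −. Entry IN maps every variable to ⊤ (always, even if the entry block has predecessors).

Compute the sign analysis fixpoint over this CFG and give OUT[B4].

Answer: {a: ⊤, b: +, c: +, d: ⊤, e: ⊤, f: +}

Trace:
Fixpoint table:
  B0: | IN=(all ⊤) | OUT=(all ⊤)
  B1: | IN=(all ⊤) | OUT={c:+; rest ⊤}
  B2: | IN={c:+; rest ⊤} | OUT={b:+, c:+; rest ⊤}
  B3: | IN={b:+, c:+; rest ⊤} | OUT={b:+, c:+, f:+; rest ⊤}
  B4: | IN={b:+, c:+, f:+; rest ⊤} | OUT={b:+, c:+, f:+; rest ⊤}
  B5: | IN={b:+, c:+, f:+; rest ⊤} | OUT={b:+, c:+, e:-, f:+; rest ⊤}

Merge at B4: IN[B4] = OUT[B3] = {a: ⊤, b: +, c: +, d: ⊤, e: ⊤, f: +}
Applying B4's transfer function to that IN value gives OUT[B4] (row B4 above).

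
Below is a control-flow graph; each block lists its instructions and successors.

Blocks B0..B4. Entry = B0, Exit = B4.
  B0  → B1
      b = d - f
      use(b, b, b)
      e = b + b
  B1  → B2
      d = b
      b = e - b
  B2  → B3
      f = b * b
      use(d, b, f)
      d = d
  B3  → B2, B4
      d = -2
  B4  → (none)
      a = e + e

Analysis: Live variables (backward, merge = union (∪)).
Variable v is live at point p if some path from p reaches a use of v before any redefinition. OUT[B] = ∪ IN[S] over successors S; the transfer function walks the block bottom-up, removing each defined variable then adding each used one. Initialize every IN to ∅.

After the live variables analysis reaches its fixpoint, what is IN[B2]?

Answer: {b, d, e}

Derivation:
Per-block solution:
  B0:   IN={d, f}   OUT={b, e}
  B1:   IN={b, e}   OUT={b, d, e}
  B2:   IN={b, d, e}   OUT={b, e}
  B3:   IN={b, e}   OUT={b, d, e}
  B4:   IN={e}   OUT={}

Merge at B2: OUT[B2] = IN[B3] = {b, e}
Applying B2's transfer function to that OUT value gives IN[B2] (row B2 above).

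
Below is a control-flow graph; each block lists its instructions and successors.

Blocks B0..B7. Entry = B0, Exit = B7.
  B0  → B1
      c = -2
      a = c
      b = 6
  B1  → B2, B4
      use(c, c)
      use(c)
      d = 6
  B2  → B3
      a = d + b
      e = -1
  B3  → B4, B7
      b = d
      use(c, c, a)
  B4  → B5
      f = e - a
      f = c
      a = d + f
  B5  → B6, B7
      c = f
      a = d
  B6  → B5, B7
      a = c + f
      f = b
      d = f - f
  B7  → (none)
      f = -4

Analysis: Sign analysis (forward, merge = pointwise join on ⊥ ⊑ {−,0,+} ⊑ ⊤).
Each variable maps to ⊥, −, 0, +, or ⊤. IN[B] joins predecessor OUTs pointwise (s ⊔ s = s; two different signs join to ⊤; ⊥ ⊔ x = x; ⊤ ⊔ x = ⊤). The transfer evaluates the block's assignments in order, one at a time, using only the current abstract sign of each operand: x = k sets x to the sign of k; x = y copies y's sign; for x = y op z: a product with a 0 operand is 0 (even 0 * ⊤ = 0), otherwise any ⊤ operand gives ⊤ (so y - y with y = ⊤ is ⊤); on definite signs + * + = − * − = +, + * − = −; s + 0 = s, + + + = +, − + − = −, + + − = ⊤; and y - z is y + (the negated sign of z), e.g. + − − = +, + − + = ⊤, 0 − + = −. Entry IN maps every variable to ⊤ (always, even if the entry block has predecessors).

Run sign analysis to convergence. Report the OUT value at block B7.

Per-block solution:
  B0:   IN=(all ⊤)   OUT={a:-, b:+, c:-; rest ⊤}
  B1:   IN={a:-, b:+, c:-; rest ⊤}   OUT={a:-, b:+, c:-, d:+; rest ⊤}
  B2:   IN={a:-, b:+, c:-, d:+; rest ⊤}   OUT={a:+, b:+, c:-, d:+, e:-; rest ⊤}
  B3:   IN={a:+, b:+, c:-, d:+, e:-; rest ⊤}   OUT={a:+, b:+, c:-, d:+, e:-; rest ⊤}
  B4:   IN={b:+, c:-, d:+; rest ⊤}   OUT={b:+, c:-, d:+, f:-; rest ⊤}
  B5:   IN={b:+; rest ⊤}   OUT={b:+; rest ⊤}
  B6:   IN={b:+; rest ⊤}   OUT={b:+, f:+; rest ⊤}
  B7:   IN={b:+; rest ⊤}   OUT={b:+, f:-; rest ⊤}

Merge at B7: IN[B7] = OUT[B3] ⊔ OUT[B5] ⊔ OUT[B6] = {a: ⊤, b: +, c: ⊤, d: ⊤, e: ⊤, f: ⊤}
Applying B7's transfer function to that IN value gives OUT[B7] (row B7 above).

Answer: {a: ⊤, b: +, c: ⊤, d: ⊤, e: ⊤, f: -}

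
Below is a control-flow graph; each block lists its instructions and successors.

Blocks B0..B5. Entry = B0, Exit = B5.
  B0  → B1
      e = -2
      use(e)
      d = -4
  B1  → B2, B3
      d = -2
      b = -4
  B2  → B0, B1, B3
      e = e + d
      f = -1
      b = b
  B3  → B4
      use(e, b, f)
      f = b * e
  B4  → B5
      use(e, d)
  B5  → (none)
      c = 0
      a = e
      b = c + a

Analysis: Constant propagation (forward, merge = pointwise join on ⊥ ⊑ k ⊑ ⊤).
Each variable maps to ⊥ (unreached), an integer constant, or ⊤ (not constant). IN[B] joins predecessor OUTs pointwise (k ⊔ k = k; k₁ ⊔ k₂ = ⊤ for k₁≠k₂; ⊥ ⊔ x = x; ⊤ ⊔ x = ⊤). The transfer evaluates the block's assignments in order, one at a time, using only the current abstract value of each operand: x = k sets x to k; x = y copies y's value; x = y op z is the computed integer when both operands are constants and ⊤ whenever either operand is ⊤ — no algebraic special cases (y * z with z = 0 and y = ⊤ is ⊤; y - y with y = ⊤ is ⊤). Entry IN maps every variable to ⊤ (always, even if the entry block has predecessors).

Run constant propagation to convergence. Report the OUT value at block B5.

Per-block solution:
  B0:   IN=(all ⊤)   OUT={d:-4, e:-2; rest ⊤}
  B1:   IN=(all ⊤)   OUT={b:-4, d:-2; rest ⊤}
  B2:   IN={b:-4, d:-2; rest ⊤}   OUT={b:-4, d:-2, f:-1; rest ⊤}
  B3:   IN={b:-4, d:-2; rest ⊤}   OUT={b:-4, d:-2; rest ⊤}
  B4:   IN={b:-4, d:-2; rest ⊤}   OUT={b:-4, d:-2; rest ⊤}
  B5:   IN={b:-4, d:-2; rest ⊤}   OUT={c:0, d:-2; rest ⊤}

Merge at B5: IN[B5] = OUT[B4] = {a: ⊤, b: -4, c: ⊤, d: -2, e: ⊤, f: ⊤}
Applying B5's transfer function to that IN value gives OUT[B5] (row B5 above).

Answer: {a: ⊤, b: ⊤, c: 0, d: -2, e: ⊤, f: ⊤}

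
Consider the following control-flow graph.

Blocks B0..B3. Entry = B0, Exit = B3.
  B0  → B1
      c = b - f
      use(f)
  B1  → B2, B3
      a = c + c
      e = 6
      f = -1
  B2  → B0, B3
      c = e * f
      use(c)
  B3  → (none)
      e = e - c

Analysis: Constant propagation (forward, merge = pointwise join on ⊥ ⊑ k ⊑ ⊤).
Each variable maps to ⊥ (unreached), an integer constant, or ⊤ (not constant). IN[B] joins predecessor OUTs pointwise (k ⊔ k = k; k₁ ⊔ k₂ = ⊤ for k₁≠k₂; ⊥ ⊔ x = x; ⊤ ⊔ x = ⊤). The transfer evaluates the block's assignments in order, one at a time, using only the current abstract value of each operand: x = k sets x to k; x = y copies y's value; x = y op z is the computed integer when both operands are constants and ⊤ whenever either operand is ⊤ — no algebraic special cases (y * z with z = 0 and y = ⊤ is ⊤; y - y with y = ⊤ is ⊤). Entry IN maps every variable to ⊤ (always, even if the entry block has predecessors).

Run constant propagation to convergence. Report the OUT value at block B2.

Answer: {a: ⊤, b: ⊤, c: -6, d: ⊤, e: 6, f: -1}

Working:
Per-block solution:
  B0: | IN=(all ⊤) | OUT=(all ⊤)
  B1: | IN=(all ⊤) | OUT={e:6, f:-1; rest ⊤}
  B2: | IN={e:6, f:-1; rest ⊤} | OUT={c:-6, e:6, f:-1; rest ⊤}
  B3: | IN={e:6, f:-1; rest ⊤} | OUT={f:-1; rest ⊤}

Merge at B2: IN[B2] = OUT[B1] = {a: ⊤, b: ⊤, c: ⊤, d: ⊤, e: 6, f: -1}
Applying B2's transfer function to that IN value gives OUT[B2] (row B2 above).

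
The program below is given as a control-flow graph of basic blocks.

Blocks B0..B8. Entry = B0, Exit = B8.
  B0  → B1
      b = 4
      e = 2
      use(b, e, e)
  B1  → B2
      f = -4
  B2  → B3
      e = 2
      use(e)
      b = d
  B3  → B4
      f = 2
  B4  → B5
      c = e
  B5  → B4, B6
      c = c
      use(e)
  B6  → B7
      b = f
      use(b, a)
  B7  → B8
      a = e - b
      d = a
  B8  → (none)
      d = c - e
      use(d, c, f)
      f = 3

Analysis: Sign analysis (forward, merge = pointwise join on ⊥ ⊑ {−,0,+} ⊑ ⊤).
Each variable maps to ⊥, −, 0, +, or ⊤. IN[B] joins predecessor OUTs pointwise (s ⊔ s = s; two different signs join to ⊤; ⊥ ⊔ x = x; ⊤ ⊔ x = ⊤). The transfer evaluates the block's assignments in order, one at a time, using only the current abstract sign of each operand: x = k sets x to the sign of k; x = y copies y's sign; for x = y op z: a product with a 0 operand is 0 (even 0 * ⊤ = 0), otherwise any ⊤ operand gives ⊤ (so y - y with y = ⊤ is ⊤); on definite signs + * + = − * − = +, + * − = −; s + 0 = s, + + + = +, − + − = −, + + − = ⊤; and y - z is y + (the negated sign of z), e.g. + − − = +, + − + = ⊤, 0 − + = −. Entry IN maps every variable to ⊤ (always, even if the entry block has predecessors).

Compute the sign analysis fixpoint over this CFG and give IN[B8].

Converged values:
  B0:  IN=(all ⊤)  OUT={b:+, e:+; rest ⊤}
  B1:  IN={b:+, e:+; rest ⊤}  OUT={b:+, e:+, f:-; rest ⊤}
  B2:  IN={b:+, e:+, f:-; rest ⊤}  OUT={e:+, f:-; rest ⊤}
  B3:  IN={e:+, f:-; rest ⊤}  OUT={e:+, f:+; rest ⊤}
  B4:  IN={e:+, f:+; rest ⊤}  OUT={c:+, e:+, f:+; rest ⊤}
  B5:  IN={c:+, e:+, f:+; rest ⊤}  OUT={c:+, e:+, f:+; rest ⊤}
  B6:  IN={c:+, e:+, f:+; rest ⊤}  OUT={b:+, c:+, e:+, f:+; rest ⊤}
  B7:  IN={b:+, c:+, e:+, f:+; rest ⊤}  OUT={b:+, c:+, e:+, f:+; rest ⊤}
  B8:  IN={b:+, c:+, e:+, f:+; rest ⊤}  OUT={b:+, c:+, e:+, f:+; rest ⊤}

Merge at B8: IN[B8] = OUT[B7] = {a: ⊤, b: +, c: +, d: ⊤, e: +, f: +}

Answer: {a: ⊤, b: +, c: +, d: ⊤, e: +, f: +}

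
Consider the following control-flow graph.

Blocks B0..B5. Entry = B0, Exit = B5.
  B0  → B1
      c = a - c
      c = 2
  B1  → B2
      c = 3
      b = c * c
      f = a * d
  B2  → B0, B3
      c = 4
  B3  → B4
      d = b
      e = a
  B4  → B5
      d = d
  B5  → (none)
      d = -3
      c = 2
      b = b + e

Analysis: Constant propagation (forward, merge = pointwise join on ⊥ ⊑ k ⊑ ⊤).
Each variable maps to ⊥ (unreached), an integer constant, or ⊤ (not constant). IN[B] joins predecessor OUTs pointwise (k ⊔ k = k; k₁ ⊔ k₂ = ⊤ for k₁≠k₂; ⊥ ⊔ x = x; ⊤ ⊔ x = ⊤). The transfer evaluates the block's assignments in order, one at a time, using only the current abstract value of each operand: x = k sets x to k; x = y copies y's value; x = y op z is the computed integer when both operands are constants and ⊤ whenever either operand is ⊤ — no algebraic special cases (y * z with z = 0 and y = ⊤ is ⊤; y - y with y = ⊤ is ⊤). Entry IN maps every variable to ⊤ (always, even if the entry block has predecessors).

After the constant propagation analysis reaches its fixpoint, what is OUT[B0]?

Answer: {a: ⊤, b: ⊤, c: 2, d: ⊤, e: ⊤, f: ⊤}

Trace:
Per-block solution:
  B0:   IN=(all ⊤)   OUT={c:2; rest ⊤}
  B1:   IN={c:2; rest ⊤}   OUT={b:9, c:3; rest ⊤}
  B2:   IN={b:9, c:3; rest ⊤}   OUT={b:9, c:4; rest ⊤}
  B3:   IN={b:9, c:4; rest ⊤}   OUT={b:9, c:4, d:9; rest ⊤}
  B4:   IN={b:9, c:4, d:9; rest ⊤}   OUT={b:9, c:4, d:9; rest ⊤}
  B5:   IN={b:9, c:4, d:9; rest ⊤}   OUT={c:2, d:-3; rest ⊤}

Merge at B0 (entry node, so the boundary value (all ⊤) is joined with the incoming edge(s)): IN[B0] = (all ⊤) ⊔ OUT[B2] = {a: ⊤, b: ⊤, c: ⊤, d: ⊤, e: ⊤, f: ⊤}
Applying B0's transfer function to that IN value gives OUT[B0] (row B0 above).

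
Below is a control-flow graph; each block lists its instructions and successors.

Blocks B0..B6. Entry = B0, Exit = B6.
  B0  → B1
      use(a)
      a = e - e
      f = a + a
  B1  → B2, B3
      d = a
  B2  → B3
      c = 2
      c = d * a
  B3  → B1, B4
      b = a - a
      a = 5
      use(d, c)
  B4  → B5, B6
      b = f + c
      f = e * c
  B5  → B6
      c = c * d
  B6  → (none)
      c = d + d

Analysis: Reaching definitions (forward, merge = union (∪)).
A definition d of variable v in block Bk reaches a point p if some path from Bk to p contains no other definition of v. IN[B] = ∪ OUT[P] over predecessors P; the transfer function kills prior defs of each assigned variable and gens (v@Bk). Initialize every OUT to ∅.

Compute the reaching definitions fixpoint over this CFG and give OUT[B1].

Answer: {a@B0, a@B3, b@B3, c@B2, d@B1, f@B0}

Working:
Fixpoint table:
  B0:   IN={}   OUT={a@B0, f@B0}
  B1:   IN={a@B0, a@B3, b@B3, c@B2, d@B1, f@B0}   OUT={a@B0, a@B3, b@B3, c@B2, d@B1, f@B0}
  B2:   IN={a@B0, a@B3, b@B3, c@B2, d@B1, f@B0}   OUT={a@B0, a@B3, b@B3, c@B2, d@B1, f@B0}
  B3:   IN={a@B0, a@B3, b@B3, c@B2, d@B1, f@B0}   OUT={a@B3, b@B3, c@B2, d@B1, f@B0}
  B4:   IN={a@B3, b@B3, c@B2, d@B1, f@B0}   OUT={a@B3, b@B4, c@B2, d@B1, f@B4}
  B5:   IN={a@B3, b@B4, c@B2, d@B1, f@B4}   OUT={a@B3, b@B4, c@B5, d@B1, f@B4}
  B6:   IN={a@B3, b@B4, c@B2, c@B5, d@B1, f@B4}   OUT={a@B3, b@B4, c@B6, d@B1, f@B4}

Merge at B1: IN[B1] = OUT[B0] ⊔ OUT[B3] = {a@B0, a@B3, b@B3, c@B2, d@B1, f@B0}
Applying B1's transfer function to that IN value gives OUT[B1] (row B1 above).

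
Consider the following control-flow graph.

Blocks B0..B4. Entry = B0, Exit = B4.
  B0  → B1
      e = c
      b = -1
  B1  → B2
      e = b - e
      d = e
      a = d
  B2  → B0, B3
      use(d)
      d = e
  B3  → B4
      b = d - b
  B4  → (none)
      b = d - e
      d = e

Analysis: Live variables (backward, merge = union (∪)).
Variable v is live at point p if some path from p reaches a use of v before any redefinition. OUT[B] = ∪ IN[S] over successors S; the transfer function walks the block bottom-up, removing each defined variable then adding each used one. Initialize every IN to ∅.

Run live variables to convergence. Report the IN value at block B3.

Answer: {b, d, e}

Trace:
Converged values:
  B0: | IN={c} | OUT={b, c, e}
  B1: | IN={b, c, e} | OUT={b, c, d, e}
  B2: | IN={b, c, d, e} | OUT={b, c, d, e}
  B3: | IN={b, d, e} | OUT={d, e}
  B4: | IN={d, e} | OUT={}

Merge at B3: OUT[B3] = IN[B4] = {d, e}
Applying B3's transfer function to that OUT value gives IN[B3] (row B3 above).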